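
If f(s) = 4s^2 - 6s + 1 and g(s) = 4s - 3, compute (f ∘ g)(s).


Substitute g(s) into f:
f(g(s)) = 4*(4s - 3)^2 + (-6)*(4s - 3) + 1
(4s - 3)^2 = 16s^2 - 24s + 9
Expand and combine: 64s^2 - 120s + 55


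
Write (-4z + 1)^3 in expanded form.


Expand (-4z + 1)^3 by repeated multiplication:
  (-4z + 1)^2 = 16z^2 - 8z + 1
= -64z^3 + 48z^2 - 12z + 1


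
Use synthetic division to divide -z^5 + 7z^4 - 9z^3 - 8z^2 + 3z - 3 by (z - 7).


Synthetic division with c = 7. Coefficients: -1, 7, -9, -8, 3, -3
Bring down -1.
  -1 * 7 = -7; -7 + 7 = 0
  0 * 7 = 0; 0 - 9 = -9
  -9 * 7 = -63; -63 - 8 = -71
  -71 * 7 = -497; -497 + 3 = -494
  -494 * 7 = -3458; -3458 - 3 = -3461
Quotient: -z^4 - 9z^2 - 71z - 494, Remainder: -3461


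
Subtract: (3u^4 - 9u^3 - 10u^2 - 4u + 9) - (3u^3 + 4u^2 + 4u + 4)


Distribute the minus sign:
  (3u^4 - 9u^3 - 10u^2 - 4u + 9)
- (3u^3 + 4u^2 + 4u + 4)
Negate second polynomial: -3u^3 - 4u^2 - 4u - 4
Add: 3u^4 - 12u^3 - 14u^2 - 8u + 5


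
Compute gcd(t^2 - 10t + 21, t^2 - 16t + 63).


Factor each:
  t^2 - 10t + 21 = (t - 7)(t - 3)
  t^2 - 16t + 63 = (t - 7)(t - 9)
Common monic factor: t - 7


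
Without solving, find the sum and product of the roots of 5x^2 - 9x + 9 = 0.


For ax^2+bx+c=0: sum = -b/a, product = c/a.
a=5, b=-9, c=9
Sum = -(-9)/5 = 9/5
Product = (9)/5 = 9/5


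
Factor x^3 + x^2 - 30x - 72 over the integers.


Try integer roots (divisors of -72). x=-3: p(-3)=0.
Divide out (x + 3): quotient is x^2 - 2x - 24.
Factor the quadratic: (x - 6)(x + 4)
Result: (x + 3)(x - 6)(x + 4)


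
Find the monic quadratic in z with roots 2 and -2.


p(z) = (z - 2)(z + 2)
Expand: z^2 - 4


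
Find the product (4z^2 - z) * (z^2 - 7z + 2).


Distribute each term of the first polynomial:
  (4z^2)(z^2 - 7z + 2) = 4z^4 - 28z^3 + 8z^2
  (-z)(z^2 - 7z + 2) = -z^3 + 7z^2 - 2z
Sum: 4z^4 - 29z^3 + 15z^2 - 2z


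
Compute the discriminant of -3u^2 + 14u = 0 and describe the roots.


D = b^2 - 4ac = (14)^2 - 4(-3)(0) = 196 = 196
Since D > 0: two distinct rational roots


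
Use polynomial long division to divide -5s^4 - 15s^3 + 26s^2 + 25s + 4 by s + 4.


(-5s^4 - 15s^3 + 26s^2 + 25s + 4) / (s + 4)
Step 1: -5s^3 * (s + 4) = -5s^4 - 20s^3; subtract.
Step 2: 5s^2 * (s + 4) = 5s^3 + 20s^2; subtract.
Step 3: 6s * (s + 4) = 6s^2 + 24s; subtract.
Step 4: 1 * (s + 4) = s + 4; subtract.
Quotient: -5s^3 + 5s^2 + 6s + 1, Remainder: 0


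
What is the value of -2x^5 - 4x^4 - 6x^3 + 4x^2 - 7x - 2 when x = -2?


Using direct substitution:
  -2 * (-2)^5 = 64
  -4 * (-2)^4 = -64
  -6 * (-2)^3 = 48
  4 * (-2)^2 = 16
  -7 * (-2)^1 = 14
  constant: -2
Sum = 64 - 64 + 48 + 16 + 14 - 2 = 76


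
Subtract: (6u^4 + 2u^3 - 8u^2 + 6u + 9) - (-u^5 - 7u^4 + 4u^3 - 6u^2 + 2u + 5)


Distribute the minus sign:
  (6u^4 + 2u^3 - 8u^2 + 6u + 9)
- (-u^5 - 7u^4 + 4u^3 - 6u^2 + 2u + 5)
Negate second polynomial: u^5 + 7u^4 - 4u^3 + 6u^2 - 2u - 5
Add: u^5 + 13u^4 - 2u^3 - 2u^2 + 4u + 4


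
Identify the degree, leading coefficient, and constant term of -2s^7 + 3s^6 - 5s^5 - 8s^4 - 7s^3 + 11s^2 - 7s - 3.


Highest power of s is 7, with coefficient -2. Constant term is -3.
Degree = 7, leading coefficient = -2, constant term = -3


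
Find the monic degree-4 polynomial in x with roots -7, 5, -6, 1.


p(x) = (x + 7)(x - 5)(x + 6)(x - 1)
Expand: x^4 + 7x^3 - 31x^2 - 187x + 210


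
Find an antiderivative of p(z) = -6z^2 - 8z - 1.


Reverse power rule on each term:
  ∫ -6z^2 dz = -2z^3
  ∫ -8z dz = -4z^2
  ∫ -1 dz = -z
F(z) = -2z^3 - 4z^2 - z + C


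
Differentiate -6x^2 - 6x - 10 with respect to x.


Apply the power rule term by term:
  d/dx(-6x^2) = -12x
  d/dx(-6x) = -6
  d/dx(-10) = 0
p'(x) = -12x - 6


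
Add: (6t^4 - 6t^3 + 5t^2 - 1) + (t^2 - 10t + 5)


Align terms by degree and add:
  6t^4 - 6t^3 + 5t^2 - 1
+ t^2 - 10t + 5
= 6t^4 - 6t^3 + 6t^2 - 10t + 4


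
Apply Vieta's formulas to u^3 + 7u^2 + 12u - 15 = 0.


Monic cubic u^3+bu^2+cu+d=0: sum=-b, pairwise sum=c, product=-d.
b=7, c=12, d=-15
r1+r2+r3 = -7
r1r2+r1r3+r2r3 = 12
r1r2r3 = 15


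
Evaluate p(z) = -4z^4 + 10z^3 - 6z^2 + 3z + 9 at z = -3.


Using direct substitution:
  -4 * (-3)^4 = -324
  10 * (-3)^3 = -270
  -6 * (-3)^2 = -54
  3 * (-3)^1 = -9
  constant: 9
Sum = -324 - 270 - 54 - 9 + 9 = -648


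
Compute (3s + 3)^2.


Expand (3s + 3)^2 by repeated multiplication:
= 9s^2 + 18s + 9


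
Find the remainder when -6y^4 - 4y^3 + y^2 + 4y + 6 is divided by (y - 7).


By the Remainder Theorem, the remainder equals p(7):
  -6*(7)^4 = -14406
  -4*(7)^3 = -1372
  1*(7)^2 = 49
  4*(7)^1 = 28
  constant: 6
Sum: -14406 - 1372 + 49 + 28 + 6 = -15695


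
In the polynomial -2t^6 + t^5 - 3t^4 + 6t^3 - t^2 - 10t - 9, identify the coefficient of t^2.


Read off the coefficient of t^2: -1


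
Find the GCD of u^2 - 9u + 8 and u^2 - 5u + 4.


Factor each:
  u^2 - 9u + 8 = (u - 1)(u - 8)
  u^2 - 5u + 4 = (u - 1)(u - 4)
Common monic factor: u - 1


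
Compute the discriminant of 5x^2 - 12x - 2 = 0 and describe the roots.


D = b^2 - 4ac = (-12)^2 - 4(5)(-2) = 144 + 40 = 184
Since D > 0: two distinct irrational roots


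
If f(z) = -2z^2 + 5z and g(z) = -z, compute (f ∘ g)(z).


Substitute g(z) into f:
f(g(z)) = -2*(-z)^2 + 5*(-z)
(-z)^2 = z^2
Expand and combine: -2z^2 - 5z


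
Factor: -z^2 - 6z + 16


Roots satisfy r1 + r2 = -b/a = -6 and r1*r2 = c/a = -16.
So r1 = -8, r2 = 2.
-z^2 - 6z + 16 = -(z - r1)(z - r2) = -(z + 8)(z - 2)


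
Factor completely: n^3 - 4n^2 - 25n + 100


Try integer roots (divisors of 100). n=-5: p(-5)=0.
Divide out (n + 5): quotient is n^2 - 9n + 20.
Factor the quadratic: (n - 4)(n - 5)
Result: (n + 5)(n - 4)(n - 5)


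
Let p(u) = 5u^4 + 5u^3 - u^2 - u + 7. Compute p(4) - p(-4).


p(4) = 1587
p(-4) = 955
p(4) - p(-4) = 1587 - 955 = 632


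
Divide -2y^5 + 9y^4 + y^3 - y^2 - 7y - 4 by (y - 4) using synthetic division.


Synthetic division with c = 4. Coefficients: -2, 9, 1, -1, -7, -4
Bring down -2.
  -2 * 4 = -8; -8 + 9 = 1
  1 * 4 = 4; 4 + 1 = 5
  5 * 4 = 20; 20 - 1 = 19
  19 * 4 = 76; 76 - 7 = 69
  69 * 4 = 276; 276 - 4 = 272
Quotient: -2y^4 + y^3 + 5y^2 + 19y + 69, Remainder: 272


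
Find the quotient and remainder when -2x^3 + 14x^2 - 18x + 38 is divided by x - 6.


(-2x^3 + 14x^2 - 18x + 38) / (x - 6)
Step 1: -2x^2 * (x - 6) = -2x^3 + 12x^2; subtract.
Step 2: 2x * (x - 6) = 2x^2 - 12x; subtract.
Step 3: -6 * (x - 6) = -6x + 36; subtract.
Quotient: -2x^2 + 2x - 6, Remainder: 2


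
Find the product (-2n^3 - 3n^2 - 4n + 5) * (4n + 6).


Distribute each term of the first polynomial:
  (-2n^3)(4n + 6) = -8n^4 - 12n^3
  (-3n^2)(4n + 6) = -12n^3 - 18n^2
  (-4n)(4n + 6) = -16n^2 - 24n
  (5)(4n + 6) = 20n + 30
Sum: -8n^4 - 24n^3 - 34n^2 - 4n + 30


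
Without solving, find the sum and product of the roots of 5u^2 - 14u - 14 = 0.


For au^2+bu+c=0: sum = -b/a, product = c/a.
a=5, b=-14, c=-14
Sum = -(-14)/5 = 14/5
Product = (-14)/5 = -14/5


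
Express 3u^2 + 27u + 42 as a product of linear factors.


Roots satisfy r1 + r2 = -b/a = -9 and r1*r2 = c/a = 14.
So r1 = -2, r2 = -7.
3u^2 + 27u + 42 = 3(u - r1)(u - r2) = 3(u + 2)(u + 7)


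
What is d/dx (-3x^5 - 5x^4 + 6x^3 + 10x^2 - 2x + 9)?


Apply the power rule term by term:
  d/dx(-3x^5) = -15x^4
  d/dx(-5x^4) = -20x^3
  d/dx(6x^3) = 18x^2
  d/dx(10x^2) = 20x
  d/dx(-2x) = -2
  d/dx(9) = 0
p'(x) = -15x^4 - 20x^3 + 18x^2 + 20x - 2


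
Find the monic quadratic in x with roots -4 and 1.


p(x) = (x + 4)(x - 1)
Expand: x^2 + 3x - 4


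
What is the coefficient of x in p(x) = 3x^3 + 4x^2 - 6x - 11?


Read off the coefficient of x: -6


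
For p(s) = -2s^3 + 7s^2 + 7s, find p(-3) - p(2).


p(-3) = 96
p(2) = 26
p(-3) - p(2) = 96 - 26 = 70


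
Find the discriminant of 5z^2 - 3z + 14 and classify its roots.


D = b^2 - 4ac = (-3)^2 - 4(5)(14) = 9 - 280 = -271
Since D < 0: two complex conjugate roots (no real roots)


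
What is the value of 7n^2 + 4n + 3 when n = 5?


Using direct substitution:
  7 * (5)^2 = 175
  4 * (5)^1 = 20
  constant: 3
Sum = 175 + 20 + 3 = 198


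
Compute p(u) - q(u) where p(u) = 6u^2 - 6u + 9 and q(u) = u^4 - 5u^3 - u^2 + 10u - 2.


Distribute the minus sign:
  (6u^2 - 6u + 9)
- (u^4 - 5u^3 - u^2 + 10u - 2)
Negate second polynomial: -u^4 + 5u^3 + u^2 - 10u + 2
Add: -u^4 + 5u^3 + 7u^2 - 16u + 11


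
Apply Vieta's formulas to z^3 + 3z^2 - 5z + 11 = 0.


Monic cubic z^3+bz^2+cz+d=0: sum=-b, pairwise sum=c, product=-d.
b=3, c=-5, d=11
r1+r2+r3 = -3
r1r2+r1r3+r2r3 = -5
r1r2r3 = -11


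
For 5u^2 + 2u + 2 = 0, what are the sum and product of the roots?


For au^2+bu+c=0: sum = -b/a, product = c/a.
a=5, b=2, c=2
Sum = -(2)/5 = -2/5
Product = (2)/5 = 2/5


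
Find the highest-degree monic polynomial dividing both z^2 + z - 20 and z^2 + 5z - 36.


Factor each:
  z^2 + z - 20 = (z - 4)(z + 5)
  z^2 + 5z - 36 = (z - 4)(z + 9)
Common monic factor: z - 4


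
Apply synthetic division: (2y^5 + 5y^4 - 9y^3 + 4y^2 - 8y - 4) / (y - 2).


Synthetic division with c = 2. Coefficients: 2, 5, -9, 4, -8, -4
Bring down 2.
  2 * 2 = 4; 4 + 5 = 9
  9 * 2 = 18; 18 - 9 = 9
  9 * 2 = 18; 18 + 4 = 22
  22 * 2 = 44; 44 - 8 = 36
  36 * 2 = 72; 72 - 4 = 68
Quotient: 2y^4 + 9y^3 + 9y^2 + 22y + 36, Remainder: 68


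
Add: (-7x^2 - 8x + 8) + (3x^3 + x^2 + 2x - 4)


Align terms by degree and add:
  -7x^2 - 8x + 8
+ 3x^3 + x^2 + 2x - 4
= 3x^3 - 6x^2 - 6x + 4


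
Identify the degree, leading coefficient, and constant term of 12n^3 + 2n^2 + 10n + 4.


Highest power of n is 3, with coefficient 12. Constant term is 4.
Degree = 3, leading coefficient = 12, constant term = 4


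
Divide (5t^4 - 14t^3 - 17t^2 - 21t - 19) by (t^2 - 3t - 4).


(5t^4 - 14t^3 - 17t^2 - 21t - 19) / (t^2 - 3t - 4)
Step 1: 5t^2 * (t^2 - 3t - 4) = 5t^4 - 15t^3 - 20t^2; subtract.
Step 2: t * (t^2 - 3t - 4) = t^3 - 3t^2 - 4t; subtract.
Step 3: 6 * (t^2 - 3t - 4) = 6t^2 - 18t - 24; subtract.
Quotient: 5t^2 + t + 6, Remainder: t + 5


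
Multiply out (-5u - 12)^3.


Expand (-5u - 12)^3 by repeated multiplication:
  (-5u - 12)^2 = 25u^2 + 120u + 144
= -125u^3 - 900u^2 - 2160u - 1728


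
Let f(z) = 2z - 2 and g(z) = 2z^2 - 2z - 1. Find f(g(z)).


Substitute g(z) into f:
f(g(z)) = 2*(2z^2 - 2z - 1) + (-2)
Expand and combine: 4z^2 - 4z - 4


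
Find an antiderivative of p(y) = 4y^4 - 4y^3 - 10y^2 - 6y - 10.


Reverse power rule on each term:
  ∫ 4y^4 dy = (4/5)y^5
  ∫ -4y^3 dy = -y^4
  ∫ -10y^2 dy = -(10/3)y^3
  ∫ -6y dy = -3y^2
  ∫ -10 dy = -10y
F(y) = (4/5)y^5 - y^4 - (10/3)y^3 - 3y^2 - 10y + C


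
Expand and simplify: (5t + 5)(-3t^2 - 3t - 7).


Distribute each term of the first polynomial:
  (5t)(-3t^2 - 3t - 7) = -15t^3 - 15t^2 - 35t
  (5)(-3t^2 - 3t - 7) = -15t^2 - 15t - 35
Sum: -15t^3 - 30t^2 - 50t - 35


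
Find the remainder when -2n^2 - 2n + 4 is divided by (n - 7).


By the Remainder Theorem, the remainder equals p(7):
  -2*(7)^2 = -98
  -2*(7)^1 = -14
  constant: 4
Sum: -98 - 14 + 4 = -108


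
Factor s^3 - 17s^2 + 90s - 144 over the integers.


Try integer roots (divisors of -144). s=3: p(3)=0.
Divide out (s - 3): quotient is s^2 - 14s + 48.
Factor the quadratic: (s - 8)(s - 6)
Result: (s - 3)(s - 8)(s - 6)


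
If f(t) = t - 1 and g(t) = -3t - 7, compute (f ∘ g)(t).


Substitute g(t) into f:
f(g(t)) = 1*(-3t - 7) + (-1)
Expand and combine: -3t - 8


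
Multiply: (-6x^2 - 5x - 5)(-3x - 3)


Distribute each term of the first polynomial:
  (-6x^2)(-3x - 3) = 18x^3 + 18x^2
  (-5x)(-3x - 3) = 15x^2 + 15x
  (-5)(-3x - 3) = 15x + 15
Sum: 18x^3 + 33x^2 + 30x + 15


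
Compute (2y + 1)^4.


Expand (2y + 1)^4 by repeated multiplication:
  (2y + 1)^2 = 4y^2 + 4y + 1
  (2y + 1)^3 = 8y^3 + 12y^2 + 6y + 1
= 16y^4 + 32y^3 + 24y^2 + 8y + 1


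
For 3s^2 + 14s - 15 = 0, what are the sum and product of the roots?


For as^2+bs+c=0: sum = -b/a, product = c/a.
a=3, b=14, c=-15
Sum = -(14)/3 = -14/3
Product = (-15)/3 = -5


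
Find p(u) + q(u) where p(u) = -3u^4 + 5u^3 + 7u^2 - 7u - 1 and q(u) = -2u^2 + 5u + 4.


Align terms by degree and add:
  -3u^4 + 5u^3 + 7u^2 - 7u - 1
  -2u^2 + 5u + 4
= -3u^4 + 5u^3 + 5u^2 - 2u + 3


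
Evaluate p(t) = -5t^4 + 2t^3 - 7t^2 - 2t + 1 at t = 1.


Using direct substitution:
  -5 * (1)^4 = -5
  2 * (1)^3 = 2
  -7 * (1)^2 = -7
  -2 * (1)^1 = -2
  constant: 1
Sum = -5 + 2 - 7 - 2 + 1 = -11


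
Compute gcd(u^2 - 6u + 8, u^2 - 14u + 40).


Factor each:
  u^2 - 6u + 8 = (u - 4)(u - 2)
  u^2 - 14u + 40 = (u - 4)(u - 10)
Common monic factor: u - 4


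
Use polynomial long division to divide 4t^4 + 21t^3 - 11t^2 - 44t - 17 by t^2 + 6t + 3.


(4t^4 + 21t^3 - 11t^2 - 44t - 17) / (t^2 + 6t + 3)
Step 1: 4t^2 * (t^2 + 6t + 3) = 4t^4 + 24t^3 + 12t^2; subtract.
Step 2: -3t * (t^2 + 6t + 3) = -3t^3 - 18t^2 - 9t; subtract.
Step 3: -5 * (t^2 + 6t + 3) = -5t^2 - 30t - 15; subtract.
Quotient: 4t^2 - 3t - 5, Remainder: -5t - 2


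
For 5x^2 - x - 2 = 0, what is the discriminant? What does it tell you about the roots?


D = b^2 - 4ac = (-1)^2 - 4(5)(-2) = 1 + 40 = 41
Since D > 0: two distinct irrational roots


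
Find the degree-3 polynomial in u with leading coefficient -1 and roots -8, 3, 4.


p(u) = -(u + 8)(u - 3)(u - 4)
Expand: -u^3 - u^2 + 44u - 96


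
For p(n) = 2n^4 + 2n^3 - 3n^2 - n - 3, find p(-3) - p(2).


p(-3) = 81
p(2) = 31
p(-3) - p(2) = 81 - 31 = 50


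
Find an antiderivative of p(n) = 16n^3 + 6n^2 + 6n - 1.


Reverse power rule on each term:
  ∫ 16n^3 dn = 4n^4
  ∫ 6n^2 dn = 2n^3
  ∫ 6n dn = 3n^2
  ∫ -1 dn = -n
F(n) = 4n^4 + 2n^3 + 3n^2 - n + C


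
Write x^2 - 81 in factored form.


Roots satisfy r1 + r2 = -b/a = 0 and r1*r2 = c/a = -81.
So r1 = 9, r2 = -9.
x^2 - 81 = (x - r1)(x - r2) = (x - 9)(x + 9)


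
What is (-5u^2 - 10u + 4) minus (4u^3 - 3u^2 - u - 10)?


Distribute the minus sign:
  (-5u^2 - 10u + 4)
- (4u^3 - 3u^2 - u - 10)
Negate second polynomial: -4u^3 + 3u^2 + u + 10
Add: -4u^3 - 2u^2 - 9u + 14


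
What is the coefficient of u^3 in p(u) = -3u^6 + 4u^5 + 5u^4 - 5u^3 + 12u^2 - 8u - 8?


Read off the coefficient of u^3: -5


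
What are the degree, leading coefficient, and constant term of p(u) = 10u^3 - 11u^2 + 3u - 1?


Highest power of u is 3, with coefficient 10. Constant term is -1.
Degree = 3, leading coefficient = 10, constant term = -1


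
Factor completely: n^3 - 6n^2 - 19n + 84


Try integer roots (divisors of 84). n=7: p(7)=0.
Divide out (n - 7): quotient is n^2 + n - 12.
Factor the quadratic: (n + 4)(n - 3)
Result: (n - 7)(n + 4)(n - 3)


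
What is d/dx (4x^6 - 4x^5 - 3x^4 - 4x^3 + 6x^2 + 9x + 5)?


Apply the power rule term by term:
  d/dx(4x^6) = 24x^5
  d/dx(-4x^5) = -20x^4
  d/dx(-3x^4) = -12x^3
  d/dx(-4x^3) = -12x^2
  d/dx(6x^2) = 12x
  d/dx(9x) = 9
  d/dx(5) = 0
p'(x) = 24x^5 - 20x^4 - 12x^3 - 12x^2 + 12x + 9


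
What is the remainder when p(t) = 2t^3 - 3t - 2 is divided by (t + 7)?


By the Remainder Theorem, the remainder equals p(-7):
  2*(-7)^3 = -686
  0*(-7)^2 = 0
  -3*(-7)^1 = 21
  constant: -2
Sum: -686 + 0 + 21 - 2 = -667


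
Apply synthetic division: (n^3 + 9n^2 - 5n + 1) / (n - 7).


Synthetic division with c = 7. Coefficients: 1, 9, -5, 1
Bring down 1.
  1 * 7 = 7; 7 + 9 = 16
  16 * 7 = 112; 112 - 5 = 107
  107 * 7 = 749; 749 + 1 = 750
Quotient: n^2 + 16n + 107, Remainder: 750


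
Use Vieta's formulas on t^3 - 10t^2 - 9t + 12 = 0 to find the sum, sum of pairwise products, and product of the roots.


Monic cubic t^3+bt^2+ct+d=0: sum=-b, pairwise sum=c, product=-d.
b=-10, c=-9, d=12
r1+r2+r3 = 10
r1r2+r1r3+r2r3 = -9
r1r2r3 = -12


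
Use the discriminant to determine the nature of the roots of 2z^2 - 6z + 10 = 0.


D = b^2 - 4ac = (-6)^2 - 4(2)(10) = 36 - 80 = -44
Since D < 0: two complex conjugate roots (no real roots)


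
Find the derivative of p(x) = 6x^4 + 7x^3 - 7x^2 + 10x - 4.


Apply the power rule term by term:
  d/dx(6x^4) = 24x^3
  d/dx(7x^3) = 21x^2
  d/dx(-7x^2) = -14x
  d/dx(10x) = 10
  d/dx(-4) = 0
p'(x) = 24x^3 + 21x^2 - 14x + 10


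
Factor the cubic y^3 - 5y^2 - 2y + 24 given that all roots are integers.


Try integer roots (divisors of 24). y=3: p(3)=0.
Divide out (y - 3): quotient is y^2 - 2y - 8.
Factor the quadratic: (y - 4)(y + 2)
Result: (y - 3)(y - 4)(y + 2)


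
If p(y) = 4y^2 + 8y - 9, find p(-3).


Using direct substitution:
  4 * (-3)^2 = 36
  8 * (-3)^1 = -24
  constant: -9
Sum = 36 - 24 - 9 = 3


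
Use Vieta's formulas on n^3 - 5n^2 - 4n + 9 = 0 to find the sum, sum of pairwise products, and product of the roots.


Monic cubic n^3+bn^2+cn+d=0: sum=-b, pairwise sum=c, product=-d.
b=-5, c=-4, d=9
r1+r2+r3 = 5
r1r2+r1r3+r2r3 = -4
r1r2r3 = -9


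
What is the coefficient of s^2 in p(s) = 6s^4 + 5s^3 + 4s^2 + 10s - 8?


Read off the coefficient of s^2: 4


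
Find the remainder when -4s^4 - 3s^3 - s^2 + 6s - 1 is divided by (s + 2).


By the Remainder Theorem, the remainder equals p(-2):
  -4*(-2)^4 = -64
  -3*(-2)^3 = 24
  -1*(-2)^2 = -4
  6*(-2)^1 = -12
  constant: -1
Sum: -64 + 24 - 4 - 12 - 1 = -57


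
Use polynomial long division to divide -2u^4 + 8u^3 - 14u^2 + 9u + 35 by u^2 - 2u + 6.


(-2u^4 + 8u^3 - 14u^2 + 9u + 35) / (u^2 - 2u + 6)
Step 1: -2u^2 * (u^2 - 2u + 6) = -2u^4 + 4u^3 - 12u^2; subtract.
Step 2: 4u * (u^2 - 2u + 6) = 4u^3 - 8u^2 + 24u; subtract.
Step 3: 6 * (u^2 - 2u + 6) = 6u^2 - 12u + 36; subtract.
Quotient: -2u^2 + 4u + 6, Remainder: -3u - 1


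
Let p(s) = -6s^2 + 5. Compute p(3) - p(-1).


p(3) = -49
p(-1) = -1
p(3) - p(-1) = -49 + 1 = -48


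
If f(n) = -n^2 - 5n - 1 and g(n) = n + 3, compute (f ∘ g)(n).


Substitute g(n) into f:
f(g(n)) = -1*(n + 3)^2 + (-5)*(n + 3) + (-1)
(n + 3)^2 = n^2 + 6n + 9
Expand and combine: -n^2 - 11n - 25


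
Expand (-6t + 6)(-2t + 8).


Distribute each term of the first polynomial:
  (-6t)(-2t + 8) = 12t^2 - 48t
  (6)(-2t + 8) = -12t + 48
Sum: 12t^2 - 60t + 48


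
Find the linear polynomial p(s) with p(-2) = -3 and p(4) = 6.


p(s) = ms + b. Using p(-2)=-3, p(4)=6:
m = (-3 - 6)/(-2 - 4) = -9/-6 = 3/2
b = -3 - m*(-2) = -3 + 3 = 0
p(s) = (3/2)s


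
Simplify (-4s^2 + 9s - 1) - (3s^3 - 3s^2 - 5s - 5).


Distribute the minus sign:
  (-4s^2 + 9s - 1)
- (3s^3 - 3s^2 - 5s - 5)
Negate second polynomial: -3s^3 + 3s^2 + 5s + 5
Add: -3s^3 - s^2 + 14s + 4


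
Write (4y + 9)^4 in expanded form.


Expand (4y + 9)^4 by repeated multiplication:
  (4y + 9)^2 = 16y^2 + 72y + 81
  (4y + 9)^3 = 64y^3 + 432y^2 + 972y + 729
= 256y^4 + 2304y^3 + 7776y^2 + 11664y + 6561


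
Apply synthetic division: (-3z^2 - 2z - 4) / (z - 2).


Synthetic division with c = 2. Coefficients: -3, -2, -4
Bring down -3.
  -3 * 2 = -6; -6 - 2 = -8
  -8 * 2 = -16; -16 - 4 = -20
Quotient: -3z - 8, Remainder: -20


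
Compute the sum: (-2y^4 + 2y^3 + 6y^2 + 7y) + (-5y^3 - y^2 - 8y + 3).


Align terms by degree and add:
  -2y^4 + 2y^3 + 6y^2 + 7y
  -5y^3 - y^2 - 8y + 3
= -2y^4 - 3y^3 + 5y^2 - y + 3


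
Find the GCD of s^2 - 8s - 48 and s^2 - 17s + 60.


Factor each:
  s^2 - 8s - 48 = (s - 12)(s + 4)
  s^2 - 17s + 60 = (s - 12)(s - 5)
Common monic factor: s - 12


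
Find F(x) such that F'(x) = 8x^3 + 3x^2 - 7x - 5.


Reverse power rule on each term:
  ∫ 8x^3 dx = 2x^4
  ∫ 3x^2 dx = x^3
  ∫ -7x dx = -(7/2)x^2
  ∫ -5 dx = -5x
F(x) = 2x^4 + x^3 - (7/2)x^2 - 5x + C


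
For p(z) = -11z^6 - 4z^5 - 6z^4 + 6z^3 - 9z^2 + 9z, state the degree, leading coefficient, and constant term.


Highest power of z is 6, with coefficient -11. Constant term is 0.
Degree = 6, leading coefficient = -11, constant term = 0


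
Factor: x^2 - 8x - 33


Roots satisfy r1 + r2 = -b/a = 8 and r1*r2 = c/a = -33.
So r1 = -3, r2 = 11.
x^2 - 8x - 33 = (x - r1)(x - r2) = (x + 3)(x - 11)


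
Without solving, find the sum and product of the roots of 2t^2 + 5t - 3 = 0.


For at^2+bt+c=0: sum = -b/a, product = c/a.
a=2, b=5, c=-3
Sum = -(5)/2 = -5/2
Product = (-3)/2 = -3/2


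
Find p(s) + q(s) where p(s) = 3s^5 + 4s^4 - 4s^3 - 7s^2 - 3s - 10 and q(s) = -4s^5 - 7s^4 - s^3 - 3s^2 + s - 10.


Align terms by degree and add:
  3s^5 + 4s^4 - 4s^3 - 7s^2 - 3s - 10
  -4s^5 - 7s^4 - s^3 - 3s^2 + s - 10
= -s^5 - 3s^4 - 5s^3 - 10s^2 - 2s - 20


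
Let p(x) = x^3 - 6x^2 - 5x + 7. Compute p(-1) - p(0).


p(-1) = 5
p(0) = 7
p(-1) - p(0) = 5 - 7 = -2


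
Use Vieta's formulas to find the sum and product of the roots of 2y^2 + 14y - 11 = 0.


For ay^2+by+c=0: sum = -b/a, product = c/a.
a=2, b=14, c=-11
Sum = -(14)/2 = -7
Product = (-11)/2 = -11/2


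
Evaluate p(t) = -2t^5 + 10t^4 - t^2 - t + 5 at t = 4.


Using direct substitution:
  -2 * (4)^5 = -2048
  10 * (4)^4 = 2560
  0 * (4)^3 = 0
  -1 * (4)^2 = -16
  -1 * (4)^1 = -4
  constant: 5
Sum = -2048 + 2560 + 0 - 16 - 4 + 5 = 497


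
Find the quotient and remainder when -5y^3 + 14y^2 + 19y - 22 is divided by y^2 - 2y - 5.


(-5y^3 + 14y^2 + 19y - 22) / (y^2 - 2y - 5)
Step 1: -5y * (y^2 - 2y - 5) = -5y^3 + 10y^2 + 25y; subtract.
Step 2: 4 * (y^2 - 2y - 5) = 4y^2 - 8y - 20; subtract.
Quotient: -5y + 4, Remainder: 2y - 2


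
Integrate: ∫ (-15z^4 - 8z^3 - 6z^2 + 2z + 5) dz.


Reverse power rule on each term:
  ∫ -15z^4 dz = -3z^5
  ∫ -8z^3 dz = -2z^4
  ∫ -6z^2 dz = -2z^3
  ∫ 2z dz = z^2
  ∫ 5 dz = 5z
F(z) = -3z^5 - 2z^4 - 2z^3 + z^2 + 5z + C


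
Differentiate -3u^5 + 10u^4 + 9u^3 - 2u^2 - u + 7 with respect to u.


Apply the power rule term by term:
  d/du(-3u^5) = -15u^4
  d/du(10u^4) = 40u^3
  d/du(9u^3) = 27u^2
  d/du(-2u^2) = -4u
  d/du(-u) = -1
  d/du(7) = 0
p'(u) = -15u^4 + 40u^3 + 27u^2 - 4u - 1


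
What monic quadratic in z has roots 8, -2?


p(z) = (z - 8)(z + 2)
Expand: z^2 - 6z - 16


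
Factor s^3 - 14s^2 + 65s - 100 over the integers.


Try integer roots (divisors of -100). s=5: p(5)=0.
Divide out (s - 5): quotient is s^2 - 9s + 20.
Factor the quadratic: (s - 4)(s - 5)
Result: (s - 5)(s - 4)(s - 5)


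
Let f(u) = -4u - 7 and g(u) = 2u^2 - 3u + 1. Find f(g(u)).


Substitute g(u) into f:
f(g(u)) = -4*(2u^2 - 3u + 1) + (-7)
Expand and combine: -8u^2 + 12u - 11


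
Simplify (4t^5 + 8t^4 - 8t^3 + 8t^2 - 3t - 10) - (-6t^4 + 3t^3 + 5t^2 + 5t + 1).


Distribute the minus sign:
  (4t^5 + 8t^4 - 8t^3 + 8t^2 - 3t - 10)
- (-6t^4 + 3t^3 + 5t^2 + 5t + 1)
Negate second polynomial: 6t^4 - 3t^3 - 5t^2 - 5t - 1
Add: 4t^5 + 14t^4 - 11t^3 + 3t^2 - 8t - 11


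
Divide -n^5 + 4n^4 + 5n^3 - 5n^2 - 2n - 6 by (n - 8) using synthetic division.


Synthetic division with c = 8. Coefficients: -1, 4, 5, -5, -2, -6
Bring down -1.
  -1 * 8 = -8; -8 + 4 = -4
  -4 * 8 = -32; -32 + 5 = -27
  -27 * 8 = -216; -216 - 5 = -221
  -221 * 8 = -1768; -1768 - 2 = -1770
  -1770 * 8 = -14160; -14160 - 6 = -14166
Quotient: -n^4 - 4n^3 - 27n^2 - 221n - 1770, Remainder: -14166


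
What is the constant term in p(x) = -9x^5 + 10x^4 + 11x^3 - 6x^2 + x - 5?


Read off the constant term: -5


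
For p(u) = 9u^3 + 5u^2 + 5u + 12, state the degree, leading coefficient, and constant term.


Highest power of u is 3, with coefficient 9. Constant term is 12.
Degree = 3, leading coefficient = 9, constant term = 12


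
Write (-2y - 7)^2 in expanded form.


Expand (-2y - 7)^2 by repeated multiplication:
= 4y^2 + 28y + 49


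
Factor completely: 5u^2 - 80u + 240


Roots satisfy r1 + r2 = -b/a = 16 and r1*r2 = c/a = 48.
So r1 = 4, r2 = 12.
5u^2 - 80u + 240 = 5(u - r1)(u - r2) = 5(u - 4)(u - 12)


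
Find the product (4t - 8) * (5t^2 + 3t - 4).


Distribute each term of the first polynomial:
  (4t)(5t^2 + 3t - 4) = 20t^3 + 12t^2 - 16t
  (-8)(5t^2 + 3t - 4) = -40t^2 - 24t + 32
Sum: 20t^3 - 28t^2 - 40t + 32


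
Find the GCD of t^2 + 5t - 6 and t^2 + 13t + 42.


Factor each:
  t^2 + 5t - 6 = (t + 6)(t - 1)
  t^2 + 13t + 42 = (t + 6)(t + 7)
Common monic factor: t + 6


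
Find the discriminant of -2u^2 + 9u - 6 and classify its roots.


D = b^2 - 4ac = (9)^2 - 4(-2)(-6) = 81 - 48 = 33
Since D > 0: two distinct irrational roots


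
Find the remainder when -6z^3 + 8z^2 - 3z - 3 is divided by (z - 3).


By the Remainder Theorem, the remainder equals p(3):
  -6*(3)^3 = -162
  8*(3)^2 = 72
  -3*(3)^1 = -9
  constant: -3
Sum: -162 + 72 - 9 - 3 = -102


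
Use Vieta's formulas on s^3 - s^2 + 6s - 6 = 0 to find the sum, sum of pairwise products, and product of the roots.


Monic cubic s^3+bs^2+cs+d=0: sum=-b, pairwise sum=c, product=-d.
b=-1, c=6, d=-6
r1+r2+r3 = 1
r1r2+r1r3+r2r3 = 6
r1r2r3 = 6


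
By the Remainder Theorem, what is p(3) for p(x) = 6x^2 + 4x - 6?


By the Remainder Theorem, the remainder equals p(3):
  6*(3)^2 = 54
  4*(3)^1 = 12
  constant: -6
Sum: 54 + 12 - 6 = 60


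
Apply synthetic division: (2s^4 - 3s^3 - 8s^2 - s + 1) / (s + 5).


Synthetic division with c = -5. Coefficients: 2, -3, -8, -1, 1
Bring down 2.
  2 * -5 = -10; -10 - 3 = -13
  -13 * -5 = 65; 65 - 8 = 57
  57 * -5 = -285; -285 - 1 = -286
  -286 * -5 = 1430; 1430 + 1 = 1431
Quotient: 2s^3 - 13s^2 + 57s - 286, Remainder: 1431


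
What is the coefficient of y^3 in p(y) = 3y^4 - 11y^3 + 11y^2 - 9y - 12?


Read off the coefficient of y^3: -11


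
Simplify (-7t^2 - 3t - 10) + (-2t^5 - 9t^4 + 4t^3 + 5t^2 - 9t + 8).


Align terms by degree and add:
  -7t^2 - 3t - 10
  -2t^5 - 9t^4 + 4t^3 + 5t^2 - 9t + 8
= -2t^5 - 9t^4 + 4t^3 - 2t^2 - 12t - 2


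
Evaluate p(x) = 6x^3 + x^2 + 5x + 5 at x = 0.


Using direct substitution:
  6 * (0)^3 = 0
  1 * (0)^2 = 0
  5 * (0)^1 = 0
  constant: 5
Sum = 0 + 0 + 0 + 5 = 5


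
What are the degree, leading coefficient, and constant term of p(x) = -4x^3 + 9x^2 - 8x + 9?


Highest power of x is 3, with coefficient -4. Constant term is 9.
Degree = 3, leading coefficient = -4, constant term = 9


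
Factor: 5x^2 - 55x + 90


Roots satisfy r1 + r2 = -b/a = 11 and r1*r2 = c/a = 18.
So r1 = 9, r2 = 2.
5x^2 - 55x + 90 = 5(x - r1)(x - r2) = 5(x - 9)(x - 2)


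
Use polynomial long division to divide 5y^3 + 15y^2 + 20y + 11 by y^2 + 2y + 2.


(5y^3 + 15y^2 + 20y + 11) / (y^2 + 2y + 2)
Step 1: 5y * (y^2 + 2y + 2) = 5y^3 + 10y^2 + 10y; subtract.
Step 2: 5 * (y^2 + 2y + 2) = 5y^2 + 10y + 10; subtract.
Quotient: 5y + 5, Remainder: 1


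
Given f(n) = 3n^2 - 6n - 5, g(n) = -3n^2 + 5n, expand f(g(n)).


Substitute g(n) into f:
f(g(n)) = 3*(-3n^2 + 5n)^2 + (-6)*(-3n^2 + 5n) + (-5)
(-3n^2 + 5n)^2 = 9n^4 - 30n^3 + 25n^2
Expand and combine: 27n^4 - 90n^3 + 93n^2 - 30n - 5


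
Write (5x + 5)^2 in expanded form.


Expand (5x + 5)^2 by repeated multiplication:
= 25x^2 + 50x + 25


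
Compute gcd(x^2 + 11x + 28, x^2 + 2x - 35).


Factor each:
  x^2 + 11x + 28 = (x + 7)(x + 4)
  x^2 + 2x - 35 = (x + 7)(x - 5)
Common monic factor: x + 7


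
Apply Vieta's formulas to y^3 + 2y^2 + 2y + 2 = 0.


Monic cubic y^3+by^2+cy+d=0: sum=-b, pairwise sum=c, product=-d.
b=2, c=2, d=2
r1+r2+r3 = -2
r1r2+r1r3+r2r3 = 2
r1r2r3 = -2


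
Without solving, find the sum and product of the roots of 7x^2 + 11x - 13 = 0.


For ax^2+bx+c=0: sum = -b/a, product = c/a.
a=7, b=11, c=-13
Sum = -(11)/7 = -11/7
Product = (-13)/7 = -13/7


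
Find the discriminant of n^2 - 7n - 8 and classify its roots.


D = b^2 - 4ac = (-7)^2 - 4(1)(-8) = 49 + 32 = 81
Since D > 0: two distinct rational roots


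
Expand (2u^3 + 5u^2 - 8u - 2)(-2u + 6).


Distribute each term of the first polynomial:
  (2u^3)(-2u + 6) = -4u^4 + 12u^3
  (5u^2)(-2u + 6) = -10u^3 + 30u^2
  (-8u)(-2u + 6) = 16u^2 - 48u
  (-2)(-2u + 6) = 4u - 12
Sum: -4u^4 + 2u^3 + 46u^2 - 44u - 12


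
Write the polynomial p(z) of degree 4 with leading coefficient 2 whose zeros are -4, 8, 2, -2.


p(z) = 2(z + 4)(z - 8)(z - 2)(z + 2)
Expand: 2z^4 - 8z^3 - 72z^2 + 32z + 256


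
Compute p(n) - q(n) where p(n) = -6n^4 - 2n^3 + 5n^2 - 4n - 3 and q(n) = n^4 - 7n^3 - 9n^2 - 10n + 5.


Distribute the minus sign:
  (-6n^4 - 2n^3 + 5n^2 - 4n - 3)
- (n^4 - 7n^3 - 9n^2 - 10n + 5)
Negate second polynomial: -n^4 + 7n^3 + 9n^2 + 10n - 5
Add: -7n^4 + 5n^3 + 14n^2 + 6n - 8


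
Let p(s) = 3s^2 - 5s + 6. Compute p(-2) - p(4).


p(-2) = 28
p(4) = 34
p(-2) - p(4) = 28 - 34 = -6


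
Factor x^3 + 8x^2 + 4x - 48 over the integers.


Try integer roots (divisors of -48). x=2: p(2)=0.
Divide out (x - 2): quotient is x^2 + 10x + 24.
Factor the quadratic: (x + 4)(x + 6)
Result: (x - 2)(x + 4)(x + 6)


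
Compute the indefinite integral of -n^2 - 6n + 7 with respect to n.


Reverse power rule on each term:
  ∫ -n^2 dn = -(1/3)n^3
  ∫ -6n dn = -3n^2
  ∫ 7 dn = 7n
F(n) = -(1/3)n^3 - 3n^2 + 7n + C


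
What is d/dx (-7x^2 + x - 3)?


Apply the power rule term by term:
  d/dx(-7x^2) = -14x
  d/dx(x) = 1
  d/dx(-3) = 0
p'(x) = -14x + 1


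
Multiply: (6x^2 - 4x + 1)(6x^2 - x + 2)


Distribute each term of the first polynomial:
  (6x^2)(6x^2 - x + 2) = 36x^4 - 6x^3 + 12x^2
  (-4x)(6x^2 - x + 2) = -24x^3 + 4x^2 - 8x
  (1)(6x^2 - x + 2) = 6x^2 - x + 2
Sum: 36x^4 - 30x^3 + 22x^2 - 9x + 2


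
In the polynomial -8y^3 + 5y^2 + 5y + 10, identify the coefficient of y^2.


Read off the coefficient of y^2: 5


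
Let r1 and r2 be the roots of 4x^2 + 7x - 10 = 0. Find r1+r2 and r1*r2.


For ax^2+bx+c=0: sum = -b/a, product = c/a.
a=4, b=7, c=-10
Sum = -(7)/4 = -7/4
Product = (-10)/4 = -5/2


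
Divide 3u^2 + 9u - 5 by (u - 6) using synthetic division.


Synthetic division with c = 6. Coefficients: 3, 9, -5
Bring down 3.
  3 * 6 = 18; 18 + 9 = 27
  27 * 6 = 162; 162 - 5 = 157
Quotient: 3u + 27, Remainder: 157


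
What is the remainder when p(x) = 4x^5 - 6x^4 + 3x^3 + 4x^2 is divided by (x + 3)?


By the Remainder Theorem, the remainder equals p(-3):
  4*(-3)^5 = -972
  -6*(-3)^4 = -486
  3*(-3)^3 = -81
  4*(-3)^2 = 36
  0*(-3)^1 = 0
  constant: 0
Sum: -972 - 486 - 81 + 36 + 0 + 0 = -1503


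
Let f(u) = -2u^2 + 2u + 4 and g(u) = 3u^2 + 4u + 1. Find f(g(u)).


Substitute g(u) into f:
f(g(u)) = -2*(3u^2 + 4u + 1)^2 + 2*(3u^2 + 4u + 1) + 4
(3u^2 + 4u + 1)^2 = 9u^4 + 24u^3 + 22u^2 + 8u + 1
Expand and combine: -18u^4 - 48u^3 - 38u^2 - 8u + 4


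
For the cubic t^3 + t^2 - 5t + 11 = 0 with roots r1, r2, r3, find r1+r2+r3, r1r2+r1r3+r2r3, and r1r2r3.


Monic cubic t^3+bt^2+ct+d=0: sum=-b, pairwise sum=c, product=-d.
b=1, c=-5, d=11
r1+r2+r3 = -1
r1r2+r1r3+r2r3 = -5
r1r2r3 = -11


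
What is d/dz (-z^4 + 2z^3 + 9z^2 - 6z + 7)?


Apply the power rule term by term:
  d/dz(-z^4) = -4z^3
  d/dz(2z^3) = 6z^2
  d/dz(9z^2) = 18z
  d/dz(-6z) = -6
  d/dz(7) = 0
p'(z) = -4z^3 + 6z^2 + 18z - 6


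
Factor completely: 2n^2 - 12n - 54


Roots satisfy r1 + r2 = -b/a = 6 and r1*r2 = c/a = -27.
So r1 = 9, r2 = -3.
2n^2 - 12n - 54 = 2(n - r1)(n - r2) = 2(n - 9)(n + 3)


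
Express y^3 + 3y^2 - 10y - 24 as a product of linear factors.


Try integer roots (divisors of -24). y=3: p(3)=0.
Divide out (y - 3): quotient is y^2 + 6y + 8.
Factor the quadratic: (y + 2)(y + 4)
Result: (y - 3)(y + 2)(y + 4)


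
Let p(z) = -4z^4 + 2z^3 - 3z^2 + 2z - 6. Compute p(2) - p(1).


p(2) = -62
p(1) = -9
p(2) - p(1) = -62 + 9 = -53


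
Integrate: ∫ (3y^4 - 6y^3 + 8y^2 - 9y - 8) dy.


Reverse power rule on each term:
  ∫ 3y^4 dy = (3/5)y^5
  ∫ -6y^3 dy = -(3/2)y^4
  ∫ 8y^2 dy = (8/3)y^3
  ∫ -9y dy = -(9/2)y^2
  ∫ -8 dy = -8y
F(y) = (3/5)y^5 - (3/2)y^4 + (8/3)y^3 - (9/2)y^2 - 8y + C


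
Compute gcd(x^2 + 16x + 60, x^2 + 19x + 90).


Factor each:
  x^2 + 16x + 60 = (x + 10)(x + 6)
  x^2 + 19x + 90 = (x + 10)(x + 9)
Common monic factor: x + 10


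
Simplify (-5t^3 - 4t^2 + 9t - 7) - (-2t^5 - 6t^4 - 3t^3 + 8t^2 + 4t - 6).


Distribute the minus sign:
  (-5t^3 - 4t^2 + 9t - 7)
- (-2t^5 - 6t^4 - 3t^3 + 8t^2 + 4t - 6)
Negate second polynomial: 2t^5 + 6t^4 + 3t^3 - 8t^2 - 4t + 6
Add: 2t^5 + 6t^4 - 2t^3 - 12t^2 + 5t - 1


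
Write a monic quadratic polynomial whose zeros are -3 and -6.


p(y) = (y + 3)(y + 6)
Expand: y^2 + 9y + 18


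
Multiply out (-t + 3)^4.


Expand (-t + 3)^4 by repeated multiplication:
  (-t + 3)^2 = t^2 - 6t + 9
  (-t + 3)^3 = -t^3 + 9t^2 - 27t + 27
= t^4 - 12t^3 + 54t^2 - 108t + 81


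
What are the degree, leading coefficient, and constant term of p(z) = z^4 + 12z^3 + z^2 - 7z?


Highest power of z is 4, with coefficient 1. Constant term is 0.
Degree = 4, leading coefficient = 1, constant term = 0


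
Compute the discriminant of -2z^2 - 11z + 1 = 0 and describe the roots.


D = b^2 - 4ac = (-11)^2 - 4(-2)(1) = 121 + 8 = 129
Since D > 0: two distinct irrational roots


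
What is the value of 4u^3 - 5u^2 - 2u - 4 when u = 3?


Using direct substitution:
  4 * (3)^3 = 108
  -5 * (3)^2 = -45
  -2 * (3)^1 = -6
  constant: -4
Sum = 108 - 45 - 6 - 4 = 53


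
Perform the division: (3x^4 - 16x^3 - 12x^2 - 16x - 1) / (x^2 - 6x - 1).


(3x^4 - 16x^3 - 12x^2 - 16x - 1) / (x^2 - 6x - 1)
Step 1: 3x^2 * (x^2 - 6x - 1) = 3x^4 - 18x^3 - 3x^2; subtract.
Step 2: 2x * (x^2 - 6x - 1) = 2x^3 - 12x^2 - 2x; subtract.
Step 3: 3 * (x^2 - 6x - 1) = 3x^2 - 18x - 3; subtract.
Quotient: 3x^2 + 2x + 3, Remainder: 4x + 2


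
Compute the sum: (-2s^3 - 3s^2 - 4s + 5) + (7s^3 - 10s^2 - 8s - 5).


Align terms by degree and add:
  -2s^3 - 3s^2 - 4s + 5
+ 7s^3 - 10s^2 - 8s - 5
= 5s^3 - 13s^2 - 12s


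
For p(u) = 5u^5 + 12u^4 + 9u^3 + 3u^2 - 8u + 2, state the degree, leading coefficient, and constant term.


Highest power of u is 5, with coefficient 5. Constant term is 2.
Degree = 5, leading coefficient = 5, constant term = 2


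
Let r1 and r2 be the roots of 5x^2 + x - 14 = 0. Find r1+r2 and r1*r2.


For ax^2+bx+c=0: sum = -b/a, product = c/a.
a=5, b=1, c=-14
Sum = -(1)/5 = -1/5
Product = (-14)/5 = -14/5


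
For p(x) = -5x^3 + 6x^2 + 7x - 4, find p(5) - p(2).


p(5) = -444
p(2) = -6
p(5) - p(2) = -444 + 6 = -438


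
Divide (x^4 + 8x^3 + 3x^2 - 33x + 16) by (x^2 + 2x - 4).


(x^4 + 8x^3 + 3x^2 - 33x + 16) / (x^2 + 2x - 4)
Step 1: x^2 * (x^2 + 2x - 4) = x^4 + 2x^3 - 4x^2; subtract.
Step 2: 6x * (x^2 + 2x - 4) = 6x^3 + 12x^2 - 24x; subtract.
Step 3: -5 * (x^2 + 2x - 4) = -5x^2 - 10x + 20; subtract.
Quotient: x^2 + 6x - 5, Remainder: x - 4


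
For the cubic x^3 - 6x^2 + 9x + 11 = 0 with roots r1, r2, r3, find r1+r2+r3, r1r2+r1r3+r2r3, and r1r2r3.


Monic cubic x^3+bx^2+cx+d=0: sum=-b, pairwise sum=c, product=-d.
b=-6, c=9, d=11
r1+r2+r3 = 6
r1r2+r1r3+r2r3 = 9
r1r2r3 = -11


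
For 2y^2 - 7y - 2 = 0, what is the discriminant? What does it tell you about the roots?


D = b^2 - 4ac = (-7)^2 - 4(2)(-2) = 49 + 16 = 65
Since D > 0: two distinct irrational roots


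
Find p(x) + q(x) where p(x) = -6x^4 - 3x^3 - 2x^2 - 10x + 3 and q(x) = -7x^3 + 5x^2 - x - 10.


Align terms by degree and add:
  -6x^4 - 3x^3 - 2x^2 - 10x + 3
  -7x^3 + 5x^2 - x - 10
= -6x^4 - 10x^3 + 3x^2 - 11x - 7


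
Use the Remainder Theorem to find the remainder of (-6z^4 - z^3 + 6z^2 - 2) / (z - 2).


By the Remainder Theorem, the remainder equals p(2):
  -6*(2)^4 = -96
  -1*(2)^3 = -8
  6*(2)^2 = 24
  0*(2)^1 = 0
  constant: -2
Sum: -96 - 8 + 24 + 0 - 2 = -82


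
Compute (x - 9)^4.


Expand (x - 9)^4 by repeated multiplication:
  (x - 9)^2 = x^2 - 18x + 81
  (x - 9)^3 = x^3 - 27x^2 + 243x - 729
= x^4 - 36x^3 + 486x^2 - 2916x + 6561


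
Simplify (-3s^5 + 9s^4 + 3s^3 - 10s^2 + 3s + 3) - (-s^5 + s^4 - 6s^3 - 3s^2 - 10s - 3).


Distribute the minus sign:
  (-3s^5 + 9s^4 + 3s^3 - 10s^2 + 3s + 3)
- (-s^5 + s^4 - 6s^3 - 3s^2 - 10s - 3)
Negate second polynomial: s^5 - s^4 + 6s^3 + 3s^2 + 10s + 3
Add: -2s^5 + 8s^4 + 9s^3 - 7s^2 + 13s + 6


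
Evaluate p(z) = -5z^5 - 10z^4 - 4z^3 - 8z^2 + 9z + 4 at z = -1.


Using direct substitution:
  -5 * (-1)^5 = 5
  -10 * (-1)^4 = -10
  -4 * (-1)^3 = 4
  -8 * (-1)^2 = -8
  9 * (-1)^1 = -9
  constant: 4
Sum = 5 - 10 + 4 - 8 - 9 + 4 = -14


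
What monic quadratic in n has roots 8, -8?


p(n) = (n - 8)(n + 8)
Expand: n^2 - 64


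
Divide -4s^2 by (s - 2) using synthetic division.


Synthetic division with c = 2. Coefficients: -4, 0, 0
Bring down -4.
  -4 * 2 = -8; -8 + 0 = -8
  -8 * 2 = -16; -16 + 0 = -16
Quotient: -4s - 8, Remainder: -16


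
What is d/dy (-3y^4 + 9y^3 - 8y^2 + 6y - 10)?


Apply the power rule term by term:
  d/dy(-3y^4) = -12y^3
  d/dy(9y^3) = 27y^2
  d/dy(-8y^2) = -16y
  d/dy(6y) = 6
  d/dy(-10) = 0
p'(y) = -12y^3 + 27y^2 - 16y + 6


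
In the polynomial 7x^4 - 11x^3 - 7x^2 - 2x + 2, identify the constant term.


Read off the constant term: 2


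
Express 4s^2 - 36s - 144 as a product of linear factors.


Roots satisfy r1 + r2 = -b/a = 9 and r1*r2 = c/a = -36.
So r1 = 12, r2 = -3.
4s^2 - 36s - 144 = 4(s - r1)(s - r2) = 4(s - 12)(s + 3)


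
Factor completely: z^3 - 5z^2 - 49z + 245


Try integer roots (divisors of 245). z=5: p(5)=0.
Divide out (z - 5): quotient is z^2 - 49.
Factor the quadratic: (z + 7)(z - 7)
Result: (z - 5)(z + 7)(z - 7)


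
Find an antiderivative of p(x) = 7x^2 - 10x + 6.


Reverse power rule on each term:
  ∫ 7x^2 dx = (7/3)x^3
  ∫ -10x dx = -5x^2
  ∫ 6 dx = 6x
F(x) = (7/3)x^3 - 5x^2 + 6x + C


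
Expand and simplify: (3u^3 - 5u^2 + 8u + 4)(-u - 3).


Distribute each term of the first polynomial:
  (3u^3)(-u - 3) = -3u^4 - 9u^3
  (-5u^2)(-u - 3) = 5u^3 + 15u^2
  (8u)(-u - 3) = -8u^2 - 24u
  (4)(-u - 3) = -4u - 12
Sum: -3u^4 - 4u^3 + 7u^2 - 28u - 12


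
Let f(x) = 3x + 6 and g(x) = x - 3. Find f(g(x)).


Substitute g(x) into f:
f(g(x)) = 3*(x - 3) + 6
Expand and combine: 3x - 3


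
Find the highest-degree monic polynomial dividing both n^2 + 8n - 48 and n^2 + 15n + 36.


Factor each:
  n^2 + 8n - 48 = (n + 12)(n - 4)
  n^2 + 15n + 36 = (n + 12)(n + 3)
Common monic factor: n + 12


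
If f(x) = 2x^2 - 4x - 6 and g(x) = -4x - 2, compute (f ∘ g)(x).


Substitute g(x) into f:
f(g(x)) = 2*(-4x - 2)^2 + (-4)*(-4x - 2) + (-6)
(-4x - 2)^2 = 16x^2 + 16x + 4
Expand and combine: 32x^2 + 48x + 10


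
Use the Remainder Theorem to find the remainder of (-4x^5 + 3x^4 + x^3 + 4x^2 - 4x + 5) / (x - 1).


By the Remainder Theorem, the remainder equals p(1):
  -4*(1)^5 = -4
  3*(1)^4 = 3
  1*(1)^3 = 1
  4*(1)^2 = 4
  -4*(1)^1 = -4
  constant: 5
Sum: -4 + 3 + 1 + 4 - 4 + 5 = 5


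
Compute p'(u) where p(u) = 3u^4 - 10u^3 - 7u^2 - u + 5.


Apply the power rule term by term:
  d/du(3u^4) = 12u^3
  d/du(-10u^3) = -30u^2
  d/du(-7u^2) = -14u
  d/du(-u) = -1
  d/du(5) = 0
p'(u) = 12u^3 - 30u^2 - 14u - 1


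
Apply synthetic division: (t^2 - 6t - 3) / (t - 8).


Synthetic division with c = 8. Coefficients: 1, -6, -3
Bring down 1.
  1 * 8 = 8; 8 - 6 = 2
  2 * 8 = 16; 16 - 3 = 13
Quotient: t + 2, Remainder: 13


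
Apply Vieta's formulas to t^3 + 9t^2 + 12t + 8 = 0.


Monic cubic t^3+bt^2+ct+d=0: sum=-b, pairwise sum=c, product=-d.
b=9, c=12, d=8
r1+r2+r3 = -9
r1r2+r1r3+r2r3 = 12
r1r2r3 = -8


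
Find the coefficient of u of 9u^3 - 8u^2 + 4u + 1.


Read off the coefficient of u: 4


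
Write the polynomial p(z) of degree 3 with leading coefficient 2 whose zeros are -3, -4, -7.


p(z) = 2(z + 3)(z + 4)(z + 7)
Expand: 2z^3 + 28z^2 + 122z + 168


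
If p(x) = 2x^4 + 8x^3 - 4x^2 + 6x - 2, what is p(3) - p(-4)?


p(3) = 358
p(-4) = -90
p(3) - p(-4) = 358 + 90 = 448


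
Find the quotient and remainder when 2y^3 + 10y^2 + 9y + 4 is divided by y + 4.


(2y^3 + 10y^2 + 9y + 4) / (y + 4)
Step 1: 2y^2 * (y + 4) = 2y^3 + 8y^2; subtract.
Step 2: 2y * (y + 4) = 2y^2 + 8y; subtract.
Step 3: 1 * (y + 4) = y + 4; subtract.
Quotient: 2y^2 + 2y + 1, Remainder: 0


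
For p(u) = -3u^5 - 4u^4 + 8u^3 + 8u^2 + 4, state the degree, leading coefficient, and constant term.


Highest power of u is 5, with coefficient -3. Constant term is 4.
Degree = 5, leading coefficient = -3, constant term = 4
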